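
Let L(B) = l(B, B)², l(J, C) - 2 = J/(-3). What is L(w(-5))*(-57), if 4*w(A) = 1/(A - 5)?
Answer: -1103539/4800 ≈ -229.90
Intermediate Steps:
w(A) = 1/(4*(-5 + A)) (w(A) = 1/(4*(A - 5)) = 1/(4*(-5 + A)))
l(J, C) = 2 - J/3 (l(J, C) = 2 + J/(-3) = 2 + J*(-⅓) = 2 - J/3)
L(B) = (2 - B/3)²
L(w(-5))*(-57) = ((-6 + 1/(4*(-5 - 5)))²/9)*(-57) = ((-6 + (¼)/(-10))²/9)*(-57) = ((-6 + (¼)*(-⅒))²/9)*(-57) = ((-6 - 1/40)²/9)*(-57) = ((-241/40)²/9)*(-57) = ((⅑)*(58081/1600))*(-57) = (58081/14400)*(-57) = -1103539/4800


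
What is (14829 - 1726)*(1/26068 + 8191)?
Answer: 2797791724867/26068 ≈ 1.0733e+8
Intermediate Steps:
(14829 - 1726)*(1/26068 + 8191) = 13103*(1/26068 + 8191) = 13103*(213522989/26068) = 2797791724867/26068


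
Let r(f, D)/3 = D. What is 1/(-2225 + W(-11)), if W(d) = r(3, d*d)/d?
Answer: -1/2258 ≈ -0.00044287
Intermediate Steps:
r(f, D) = 3*D
W(d) = 3*d (W(d) = (3*(d*d))/d = (3*d²)/d = 3*d)
1/(-2225 + W(-11)) = 1/(-2225 + 3*(-11)) = 1/(-2225 - 33) = 1/(-2258) = -1/2258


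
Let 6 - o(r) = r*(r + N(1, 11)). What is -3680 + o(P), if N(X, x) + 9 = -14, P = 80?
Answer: -8234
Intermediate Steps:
N(X, x) = -23 (N(X, x) = -9 - 14 = -23)
o(r) = 6 - r*(-23 + r) (o(r) = 6 - r*(r - 23) = 6 - r*(-23 + r))
-3680 + o(P) = -3680 + (6 - 1*80² + 23*80) = -3680 + (6 - 1*6400 + 1840) = -3680 + (6 - 6400 + 1840) = -3680 - 4554 = -8234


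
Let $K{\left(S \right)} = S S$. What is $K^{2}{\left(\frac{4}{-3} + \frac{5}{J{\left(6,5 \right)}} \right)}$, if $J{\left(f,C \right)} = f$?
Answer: $\frac{1}{16} \approx 0.0625$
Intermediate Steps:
$K{\left(S \right)} = S^{2}$
$K^{2}{\left(\frac{4}{-3} + \frac{5}{J{\left(6,5 \right)}} \right)} = \left(\left(\frac{4}{-3} + \frac{5}{6}\right)^{2}\right)^{2} = \left(\left(4 \left(- \frac{1}{3}\right) + 5 \cdot \frac{1}{6}\right)^{2}\right)^{2} = \left(\left(- \frac{4}{3} + \frac{5}{6}\right)^{2}\right)^{2} = \left(\left(- \frac{1}{2}\right)^{2}\right)^{2} = \left(\frac{1}{4}\right)^{2} = \frac{1}{16}$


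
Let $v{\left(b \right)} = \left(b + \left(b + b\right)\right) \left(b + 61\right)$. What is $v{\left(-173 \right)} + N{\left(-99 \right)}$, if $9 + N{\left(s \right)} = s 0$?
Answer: $58119$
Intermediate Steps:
$v{\left(b \right)} = 3 b \left(61 + b\right)$ ($v{\left(b \right)} = \left(b + 2 b\right) \left(61 + b\right) = 3 b \left(61 + b\right)$)
$N{\left(s \right)} = -9$ ($N{\left(s \right)} = -9 + s 0 = -9 + 0 = -9$)
$v{\left(-173 \right)} + N{\left(-99 \right)} = 3 \left(-173\right) \left(61 - 173\right) - 9 = 3 \left(-173\right) \left(-112\right) - 9 = 58128 - 9 = 58119$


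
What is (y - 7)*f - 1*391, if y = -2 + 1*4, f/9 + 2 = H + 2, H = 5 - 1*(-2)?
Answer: -706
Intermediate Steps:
H = 7 (H = 5 + 2 = 7)
f = 63 (f = -18 + 9*(7 + 2) = -18 + 9*9 = -18 + 81 = 63)
y = 2 (y = -2 + 4 = 2)
(y - 7)*f - 1*391 = (2 - 7)*63 - 1*391 = -5*63 - 391 = -315 - 391 = -706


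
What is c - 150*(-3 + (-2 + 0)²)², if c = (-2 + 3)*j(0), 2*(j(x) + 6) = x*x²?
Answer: -156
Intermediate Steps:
j(x) = -6 + x³/2 (j(x) = -6 + (x*x²)/2 = -6 + x³/2)
c = -6 (c = (-2 + 3)*(-6 + (½)*0³) = 1*(-6 + (½)*0) = 1*(-6 + 0) = 1*(-6) = -6)
c - 150*(-3 + (-2 + 0)²)² = -6 - 150*(-3 + (-2 + 0)²)² = -6 - 150*(-3 + (-2)²)² = -6 - 150*(-3 + 4)² = -6 - 150*1² = -6 - 150*1 = -6 - 150 = -156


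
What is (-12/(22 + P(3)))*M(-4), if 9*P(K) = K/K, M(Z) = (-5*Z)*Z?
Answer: 8640/199 ≈ 43.417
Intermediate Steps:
M(Z) = -5*Z²
P(K) = ⅑ (P(K) = (K/K)/9 = (⅑)*1 = ⅑)
(-12/(22 + P(3)))*M(-4) = (-12/(22 + ⅑))*(-5*(-4)²) = (-12/199/9)*(-5*16) = -12*9/199*(-80) = -108/199*(-80) = 8640/199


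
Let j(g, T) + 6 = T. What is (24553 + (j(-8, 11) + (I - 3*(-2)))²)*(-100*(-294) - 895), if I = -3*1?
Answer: 701707585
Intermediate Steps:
j(g, T) = -6 + T
I = -3
(24553 + (j(-8, 11) + (I - 3*(-2)))²)*(-100*(-294) - 895) = (24553 + ((-6 + 11) + (-3 - 3*(-2)))²)*(-100*(-294) - 895) = (24553 + (5 + (-3 + 6))²)*(29400 - 895) = (24553 + (5 + 3)²)*28505 = (24553 + 8²)*28505 = (24553 + 64)*28505 = 24617*28505 = 701707585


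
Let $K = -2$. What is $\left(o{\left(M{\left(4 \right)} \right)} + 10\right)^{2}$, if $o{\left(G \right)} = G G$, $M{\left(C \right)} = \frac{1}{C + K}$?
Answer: $\frac{1681}{16} \approx 105.06$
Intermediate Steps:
$M{\left(C \right)} = \frac{1}{-2 + C}$ ($M{\left(C \right)} = \frac{1}{C - 2} = \frac{1}{-2 + C}$)
$o{\left(G \right)} = G^{2}$
$\left(o{\left(M{\left(4 \right)} \right)} + 10\right)^{2} = \left(\left(\frac{1}{-2 + 4}\right)^{2} + 10\right)^{2} = \left(\left(\frac{1}{2}\right)^{2} + 10\right)^{2} = \left(\frac{1}{4} + 10\right)^{2} = \left(\frac{41}{4}\right)^{2} = \frac{1681}{16}$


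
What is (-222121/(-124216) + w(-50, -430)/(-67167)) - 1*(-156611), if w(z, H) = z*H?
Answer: 1306651660809199/8343216072 ≈ 1.5661e+5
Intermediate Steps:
w(z, H) = H*z
(-222121/(-124216) + w(-50, -430)/(-67167)) - 1*(-156611) = (-222121/(-124216) - 430*(-50)/(-67167)) - 1*(-156611) = (-222121*(-1/124216) + 21500*(-1/67167)) + 156611 = (222121/124216 - 21500/67167) + 156611 = 12248557207/8343216072 + 156611 = 1306651660809199/8343216072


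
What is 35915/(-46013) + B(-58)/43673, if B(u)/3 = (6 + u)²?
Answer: -108659849/182684159 ≈ -0.59480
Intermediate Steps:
B(u) = 3*(6 + u)²
35915/(-46013) + B(-58)/43673 = 35915/(-46013) + (3*(6 - 58)²)/43673 = 35915*(-1/46013) + (3*(-52)²)*(1/43673) = -3265/4183 + (3*2704)*(1/43673) = -3265/4183 + 8112*(1/43673) = -3265/4183 + 8112/43673 = -108659849/182684159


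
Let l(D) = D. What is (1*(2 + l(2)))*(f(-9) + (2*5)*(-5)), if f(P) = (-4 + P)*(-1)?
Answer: -148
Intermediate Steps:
f(P) = 4 - P
(1*(2 + l(2)))*(f(-9) + (2*5)*(-5)) = (1*(2 + 2))*((4 - 1*(-9)) + (2*5)*(-5)) = (1*4)*((4 + 9) + 10*(-5)) = 4*(13 - 50) = 4*(-37) = -148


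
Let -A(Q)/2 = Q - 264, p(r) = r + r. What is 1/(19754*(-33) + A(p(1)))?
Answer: -1/651358 ≈ -1.5353e-6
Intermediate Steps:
p(r) = 2*r
A(Q) = 528 - 2*Q (A(Q) = -2*(Q - 264) = -2*(-264 + Q) = 528 - 2*Q)
1/(19754*(-33) + A(p(1))) = 1/(19754*(-33) + (528 - 4)) = 1/(-651882 + (528 - 2*2)) = 1/(-651882 + (528 - 4)) = 1/(-651882 + 524) = 1/(-651358) = -1/651358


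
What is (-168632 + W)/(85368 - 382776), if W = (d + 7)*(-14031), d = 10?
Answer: 407159/297408 ≈ 1.3690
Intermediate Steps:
W = -238527 (W = (10 + 7)*(-14031) = 17*(-14031) = -238527)
(-168632 + W)/(85368 - 382776) = (-168632 - 238527)/(85368 - 382776) = -407159/(-297408) = -407159*(-1/297408) = 407159/297408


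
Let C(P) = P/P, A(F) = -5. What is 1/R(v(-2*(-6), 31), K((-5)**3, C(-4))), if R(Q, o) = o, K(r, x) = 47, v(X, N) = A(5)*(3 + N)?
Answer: 1/47 ≈ 0.021277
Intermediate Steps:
C(P) = 1
v(X, N) = -15 - 5*N (v(X, N) = -5*(3 + N) = -15 - 5*N)
1/R(v(-2*(-6), 31), K((-5)**3, C(-4))) = 1/47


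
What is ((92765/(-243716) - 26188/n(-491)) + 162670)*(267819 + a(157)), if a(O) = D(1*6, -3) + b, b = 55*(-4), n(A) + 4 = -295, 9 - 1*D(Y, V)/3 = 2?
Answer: 793512965530696465/18217771 ≈ 4.3557e+10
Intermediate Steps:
D(Y, V) = 21 (D(Y, V) = 27 - 3*2 = 27 - 6 = 21)
n(A) = -299 (n(A) = -4 - 295 = -299)
b = -220
a(O) = -199 (a(O) = 21 - 220 = -199)
((92765/(-243716) - 26188/n(-491)) + 162670)*(267819 + a(157)) = ((92765/(-243716) - 26188/(-299)) + 162670)*(267819 - 199) = ((92765*(-1/243716) - 26188*(-1/299)) + 162670)*267620 = ((-92765/243716 + 26188/299) + 162670)*267620 = (6354697873/72871084 + 162670)*267620 = (11860293932153/72871084)*267620 = 793512965530696465/18217771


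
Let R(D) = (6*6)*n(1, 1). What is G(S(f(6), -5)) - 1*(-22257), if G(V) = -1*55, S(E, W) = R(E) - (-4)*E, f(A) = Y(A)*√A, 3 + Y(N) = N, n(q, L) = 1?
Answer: 22202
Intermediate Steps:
Y(N) = -3 + N
f(A) = √A*(-3 + A) (f(A) = (-3 + A)*√A = √A*(-3 + A))
R(D) = 36 (R(D) = (6*6)*1 = 36*1 = 36)
S(E, W) = 36 + 4*E (S(E, W) = 36 - (-4)*E = 36 + 4*E)
G(V) = -55
G(S(f(6), -5)) - 1*(-22257) = -55 - 1*(-22257) = -55 + 22257 = 22202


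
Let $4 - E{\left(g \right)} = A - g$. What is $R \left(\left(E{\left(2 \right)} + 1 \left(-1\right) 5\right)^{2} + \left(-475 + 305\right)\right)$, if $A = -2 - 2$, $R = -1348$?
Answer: $195460$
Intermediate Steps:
$A = -4$ ($A = -2 - 2 = -4$)
$E{\left(g \right)} = 8 + g$ ($E{\left(g \right)} = 4 - \left(-4 - g\right) = 4 + \left(4 + g\right) = 8 + g$)
$R \left(\left(E{\left(2 \right)} + 1 \left(-1\right) 5\right)^{2} + \left(-475 + 305\right)\right) = - 1348 \left(\left(\left(8 + 2\right) + 1 \left(-1\right) 5\right)^{2} + \left(-475 + 305\right)\right) = - 1348 \left(\left(10 - 5\right)^{2} - 170\right) = - 1348 \left(5^{2} - 170\right) = - 1348 \left(25 - 170\right) = \left(-1348\right) \left(-145\right) = 195460$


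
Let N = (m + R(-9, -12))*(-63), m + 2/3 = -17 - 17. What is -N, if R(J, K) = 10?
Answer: -1554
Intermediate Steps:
m = -104/3 (m = -2/3 + (-17 - 17) = -2/3 - 34 = -104/3 ≈ -34.667)
N = 1554 (N = (-104/3 + 10)*(-63) = -74/3*(-63) = 1554)
-N = -1*1554 = -1554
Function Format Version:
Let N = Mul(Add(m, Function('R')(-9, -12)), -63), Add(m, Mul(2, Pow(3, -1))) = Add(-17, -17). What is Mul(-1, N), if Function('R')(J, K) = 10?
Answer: -1554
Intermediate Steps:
m = Rational(-104, 3) (m = Add(Rational(-2, 3), Add(-17, -17)) = Add(Rational(-2, 3), -34) = Rational(-104, 3) ≈ -34.667)
N = 1554 (N = Mul(Add(Rational(-104, 3), 10), -63) = Mul(Rational(-74, 3), -63) = 1554)
Mul(-1, N) = Mul(-1, 1554) = -1554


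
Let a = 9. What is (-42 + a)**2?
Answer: 1089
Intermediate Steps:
(-42 + a)**2 = (-42 + 9)**2 = (-33)**2 = 1089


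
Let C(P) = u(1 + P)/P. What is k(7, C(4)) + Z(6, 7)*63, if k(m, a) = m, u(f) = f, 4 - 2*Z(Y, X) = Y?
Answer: -56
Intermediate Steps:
Z(Y, X) = 2 - Y/2
C(P) = (1 + P)/P
k(7, C(4)) + Z(6, 7)*63 = 7 + (2 - 1/2*6)*63 = 7 + (2 - 3)*63 = 7 - 1*63 = 7 - 63 = -56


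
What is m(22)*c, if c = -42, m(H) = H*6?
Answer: -5544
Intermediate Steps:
m(H) = 6*H
m(22)*c = (6*22)*(-42) = 132*(-42) = -5544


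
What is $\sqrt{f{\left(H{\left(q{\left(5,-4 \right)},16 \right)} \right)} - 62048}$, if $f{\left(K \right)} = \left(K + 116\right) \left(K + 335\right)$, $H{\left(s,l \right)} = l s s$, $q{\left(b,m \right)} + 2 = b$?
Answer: $2 \sqrt{15623} \approx 249.98$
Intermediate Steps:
$q{\left(b,m \right)} = -2 + b$
$H{\left(s,l \right)} = l s^{2}$
$f{\left(K \right)} = \left(116 + K\right) \left(335 + K\right)$
$\sqrt{f{\left(H{\left(q{\left(5,-4 \right)},16 \right)} \right)} - 62048} = \sqrt{\left(38860 + \left(16 \left(-2 + 5\right)^{2}\right)^{2} + 451 \cdot 16 \left(-2 + 5\right)^{2}\right) - 62048} = \sqrt{\left(38860 + \left(16 \cdot 3^{2}\right)^{2} + 451 \cdot 16 \cdot 3^{2}\right) - 62048} = \sqrt{\left(38860 + \left(16 \cdot 9\right)^{2} + 451 \cdot 16 \cdot 9\right) - 62048} = \sqrt{\left(38860 + 144^{2} + 451 \cdot 144\right) - 62048} = \sqrt{\left(38860 + 20736 + 64944\right) - 62048} = \sqrt{124540 - 62048} = \sqrt{62492} = 2 \sqrt{15623}$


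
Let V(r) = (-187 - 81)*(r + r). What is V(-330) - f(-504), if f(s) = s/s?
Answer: 176879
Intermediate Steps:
f(s) = 1
V(r) = -536*r
V(-330) - f(-504) = -536*(-330) - 1*1 = 176880 - 1 = 176879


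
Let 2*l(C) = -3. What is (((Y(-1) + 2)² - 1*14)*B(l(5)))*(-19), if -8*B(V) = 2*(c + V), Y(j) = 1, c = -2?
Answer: 665/8 ≈ 83.125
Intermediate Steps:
l(C) = -3/2 (l(C) = (½)*(-3) = -3/2)
B(V) = ½ - V/4 (B(V) = -(-2 + V)/4 = -(-4 + 2*V)/8 = ½ - V/4)
(((Y(-1) + 2)² - 1*14)*B(l(5)))*(-19) = (((1 + 2)² - 1*14)*(½ - ¼*(-3/2)))*(-19) = ((3² - 14)*(½ + 3/8))*(-19) = ((9 - 14)*(7/8))*(-19) = -5*7/8*(-19) = -35/8*(-19) = 665/8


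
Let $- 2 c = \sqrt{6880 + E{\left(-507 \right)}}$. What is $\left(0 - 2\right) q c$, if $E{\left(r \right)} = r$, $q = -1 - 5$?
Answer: $- 6 \sqrt{6373} \approx -478.99$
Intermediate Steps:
$q = -6$
$c = - \frac{\sqrt{6373}}{2}$ ($c = - \frac{\sqrt{6880 - 507}}{2} = - \frac{\sqrt{6373}}{2} \approx -39.916$)
$\left(0 - 2\right) q c = \left(0 - 2\right) \left(-6\right) \left(- \frac{\sqrt{6373}}{2}\right) = \left(-2\right) \left(-6\right) \left(- \frac{\sqrt{6373}}{2}\right) = 12 \left(- \frac{\sqrt{6373}}{2}\right) = - 6 \sqrt{6373}$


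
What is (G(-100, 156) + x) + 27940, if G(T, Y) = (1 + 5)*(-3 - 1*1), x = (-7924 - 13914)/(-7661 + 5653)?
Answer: 28038583/1004 ≈ 27927.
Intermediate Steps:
x = 10919/1004 (x = -21838/(-2008) = -21838*(-1/2008) = 10919/1004 ≈ 10.876)
G(T, Y) = -24 (G(T, Y) = 6*(-3 - 1) = 6*(-4) = -24)
(G(-100, 156) + x) + 27940 = (-24 + 10919/1004) + 27940 = -13177/1004 + 27940 = 28038583/1004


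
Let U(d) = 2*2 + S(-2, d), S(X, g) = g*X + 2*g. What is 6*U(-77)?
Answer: 24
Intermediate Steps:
S(X, g) = 2*g + X*g (S(X, g) = X*g + 2*g = 2*g + X*g)
U(d) = 4 (U(d) = 2*2 + d*(2 - 2) = 4 + d*0 = 4 + 0 = 4)
6*U(-77) = 6*4 = 24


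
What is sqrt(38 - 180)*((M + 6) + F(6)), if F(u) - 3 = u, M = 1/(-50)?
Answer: 749*I*sqrt(142)/50 ≈ 178.51*I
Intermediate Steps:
M = -1/50 ≈ -0.020000
F(u) = 3 + u
sqrt(38 - 180)*((M + 6) + F(6)) = sqrt(38 - 180)*((-1/50 + 6) + (3 + 6)) = sqrt(-142)*(299/50 + 9) = (I*sqrt(142))*(749/50) = 749*I*sqrt(142)/50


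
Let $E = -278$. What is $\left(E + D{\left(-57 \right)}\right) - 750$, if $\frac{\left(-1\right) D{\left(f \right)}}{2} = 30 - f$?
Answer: $-1202$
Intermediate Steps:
$D{\left(f \right)} = -60 + 2 f$ ($D{\left(f \right)} = - 2 \left(30 - f\right) = -60 + 2 f$)
$\left(E + D{\left(-57 \right)}\right) - 750 = \left(-278 + \left(-60 + 2 \left(-57\right)\right)\right) - 750 = \left(-278 - 174\right) - 750 = -452 - 750 = -1202$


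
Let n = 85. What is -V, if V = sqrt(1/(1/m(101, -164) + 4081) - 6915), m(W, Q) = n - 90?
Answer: -I*sqrt(719718734155)/10202 ≈ -83.156*I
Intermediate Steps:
m(W, Q) = -5 (m(W, Q) = 85 - 90 = -5)
V = I*sqrt(719718734155)/10202 (V = sqrt(1/(1/(-5) + 4081) - 6915) = sqrt(1/(-1/5 + 4081) - 6915) = sqrt(1/(20404/5) - 6915) = sqrt(5/20404 - 6915) = sqrt(-141093655/20404) = I*sqrt(719718734155)/10202 ≈ 83.156*I)
-V = -I*sqrt(719718734155)/10202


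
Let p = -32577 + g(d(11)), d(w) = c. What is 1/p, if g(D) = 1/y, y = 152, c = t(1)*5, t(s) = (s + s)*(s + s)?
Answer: -152/4951703 ≈ -3.0697e-5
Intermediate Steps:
t(s) = 4*s² (t(s) = (2*s)*(2*s) = 4*s²)
c = 20 (c = (4*1²)*5 = (4*1)*5 = 4*5 = 20)
d(w) = 20
g(D) = 1/152
p = -4951703/152 (p = -32577 + 1/152 = -4951703/152 ≈ -32577.)
1/p = 1/(-4951703/152) = -152/4951703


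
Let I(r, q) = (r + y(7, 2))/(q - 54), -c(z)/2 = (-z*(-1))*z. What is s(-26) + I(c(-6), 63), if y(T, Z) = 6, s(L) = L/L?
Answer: -19/3 ≈ -6.3333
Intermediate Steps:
s(L) = 1
c(z) = -2*z² (c(z) = -2*-z*(-1)*z = -2*z*z = -2*z²)
I(r, q) = (6 + r)/(-54 + q) (I(r, q) = (r + 6)/(q - 54) = (6 + r)/(-54 + q))
s(-26) + I(c(-6), 63) = 1 + (6 - 2*(-6)²)/(-54 + 63) = 1 + (6 - 2*36)/9 = 1 + (6 - 72)/9 = 1 + (⅑)*(-66) = 1 - 22/3 = -19/3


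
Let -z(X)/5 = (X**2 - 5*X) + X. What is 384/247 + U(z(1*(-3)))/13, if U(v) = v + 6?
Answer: -1497/247 ≈ -6.0607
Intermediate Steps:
z(X) = -5*X**2 + 20*X (z(X) = -5*((X**2 - 5*X) + X) = -5*(X**2 - 4*X) = -5*X**2 + 20*X)
U(v) = 6 + v
384/247 + U(z(1*(-3)))/13 = 384/247 + (6 + 5*(1*(-3))*(4 - (-3)))/13 = 384*(1/247) + (6 + 5*(-3)*(4 - 1*(-3)))*(1/13) = 384/247 + (6 + 5*(-3)*(4 + 3))*(1/13) = 384/247 + (6 + 5*(-3)*7)*(1/13) = 384/247 + (6 - 105)*(1/13) = 384/247 - 99*1/13 = 384/247 - 99/13 = -1497/247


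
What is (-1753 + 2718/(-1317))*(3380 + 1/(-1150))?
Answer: -2994827780527/504850 ≈ -5.9321e+6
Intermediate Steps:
(-1753 + 2718/(-1317))*(3380 + 1/(-1150)) = (-1753 + 2718*(-1/1317))*(3380 - 1/1150) = (-1753 - 906/439)*(3886999/1150) = -770473/439*3886999/1150 = -2994827780527/504850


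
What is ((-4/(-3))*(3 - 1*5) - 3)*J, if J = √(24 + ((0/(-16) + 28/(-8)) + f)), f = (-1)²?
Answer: -17*√86/6 ≈ -26.275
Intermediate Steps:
f = 1
J = √86/2 (J = √(24 + ((0/(-16) + 28/(-8)) + 1)) = √(24 + ((0*(-1/16) + 28*(-⅛)) + 1)) = √(24 + ((0 - 7/2) + 1)) = √(24 + (-7/2 + 1)) = √(24 - 5/2) = √(43/2) = √86/2 ≈ 4.6368)
((-4/(-3))*(3 - 1*5) - 3)*J = ((-4/(-3))*(3 - 1*5) - 3)*(√86/2) = ((-4*(-⅓))*(3 - 5) - 3)*(√86/2) = ((4/3)*(-2) - 3)*(√86/2) = (-8/3 - 3)*(√86/2) = -17*√86/6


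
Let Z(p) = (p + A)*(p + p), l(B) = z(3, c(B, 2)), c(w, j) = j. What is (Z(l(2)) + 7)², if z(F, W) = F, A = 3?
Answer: 1849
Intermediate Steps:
l(B) = 3
Z(p) = 2*p*(3 + p) (Z(p) = (p + 3)*(p + p) = (3 + p)*(2*p) = 2*p*(3 + p))
(Z(l(2)) + 7)² = (2*3*(3 + 3) + 7)² = (2*3*6 + 7)² = (36 + 7)² = 43² = 1849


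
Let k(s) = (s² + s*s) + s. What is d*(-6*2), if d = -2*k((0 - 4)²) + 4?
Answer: 12624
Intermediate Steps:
k(s) = s + 2*s² (k(s) = (s² + s²) + s = 2*s² + s = s + 2*s²)
d = -1052 (d = -2*(0 - 4)²*(1 + 2*(0 - 4)²) + 4 = -2*(-4)²*(1 + 2*(-4)²) + 4 = -32*(1 + 2*16) + 4 = -32*(1 + 32) + 4 = -32*33 + 4 = -2*528 + 4 = -1056 + 4 = -1052)
d*(-6*2) = -(-6312)*2 = -1052*(-12) = 12624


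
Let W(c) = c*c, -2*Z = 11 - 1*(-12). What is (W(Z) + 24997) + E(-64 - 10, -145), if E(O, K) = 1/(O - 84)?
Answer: 7940841/316 ≈ 25129.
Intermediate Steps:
Z = -23/2 (Z = -(11 - 1*(-12))/2 = -(11 + 12)/2 = -½*23 = -23/2 ≈ -11.500)
W(c) = c²
E(O, K) = 1/(-84 + O)
(W(Z) + 24997) + E(-64 - 10, -145) = ((-23/2)² + 24997) + 1/(-84 + (-64 - 10)) = (529/4 + 24997) + 1/(-84 - 74) = 100517/4 + 1/(-158) = 100517/4 - 1/158 = 7940841/316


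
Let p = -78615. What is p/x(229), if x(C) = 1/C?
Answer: -18002835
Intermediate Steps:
p/x(229) = -78615/(1/229) = -78615/1/229 = -78615*229 = -18002835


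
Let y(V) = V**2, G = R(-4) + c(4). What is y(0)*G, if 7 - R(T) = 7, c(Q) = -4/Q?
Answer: 0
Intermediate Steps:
R(T) = 0 (R(T) = 7 - 1*7 = 7 - 7 = 0)
G = -1 (G = 0 - 4/4 = 0 - 4*1/4 = 0 - 1 = -1)
y(0)*G = 0**2*(-1) = 0*(-1) = 0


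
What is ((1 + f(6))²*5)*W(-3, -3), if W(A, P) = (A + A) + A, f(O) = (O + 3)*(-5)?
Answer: -87120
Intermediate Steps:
f(O) = -15 - 5*O (f(O) = (3 + O)*(-5) = -15 - 5*O)
W(A, P) = 3*A (W(A, P) = 2*A + A = 3*A)
((1 + f(6))²*5)*W(-3, -3) = ((1 + (-15 - 5*6))²*5)*(3*(-3)) = ((1 + (-15 - 30))²*5)*(-9) = ((1 - 45)²*5)*(-9) = ((-44)²*5)*(-9) = (1936*5)*(-9) = 9680*(-9) = -87120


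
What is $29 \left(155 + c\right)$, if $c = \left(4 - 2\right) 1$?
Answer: $4553$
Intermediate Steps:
$c = 2$ ($c = 2 \cdot 1 = 2$)
$29 \left(155 + c\right) = 29 \left(155 + 2\right) = 29 \cdot 157 = 4553$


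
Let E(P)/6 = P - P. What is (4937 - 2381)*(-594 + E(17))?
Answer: -1518264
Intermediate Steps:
E(P) = 0 (E(P) = 6*(P - P) = 6*0 = 0)
(4937 - 2381)*(-594 + E(17)) = (4937 - 2381)*(-594 + 0) = 2556*(-594) = -1518264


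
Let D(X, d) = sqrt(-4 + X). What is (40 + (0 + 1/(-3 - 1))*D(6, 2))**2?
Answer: (160 - sqrt(2))**2/16 ≈ 1571.8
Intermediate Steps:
(40 + (0 + 1/(-3 - 1))*D(6, 2))**2 = (40 + (0 + 1/(-3 - 1))*sqrt(-4 + 6))**2 = (40 + (0 + 1/(-4))*sqrt(2))**2 = (40 + (0 - 1/4)*sqrt(2))**2 = (40 - sqrt(2)/4)**2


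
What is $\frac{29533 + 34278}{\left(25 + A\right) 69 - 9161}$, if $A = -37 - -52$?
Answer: $- \frac{63811}{6401} \approx -9.9689$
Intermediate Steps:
$A = 15$ ($A = -37 + 52 = 15$)
$\frac{29533 + 34278}{\left(25 + A\right) 69 - 9161} = \frac{29533 + 34278}{\left(25 + 15\right) 69 - 9161} = \frac{63811}{40 \cdot 69 - 9161} = \frac{63811}{2760 - 9161} = \frac{63811}{-6401} = 63811 \left(- \frac{1}{6401}\right) = - \frac{63811}{6401}$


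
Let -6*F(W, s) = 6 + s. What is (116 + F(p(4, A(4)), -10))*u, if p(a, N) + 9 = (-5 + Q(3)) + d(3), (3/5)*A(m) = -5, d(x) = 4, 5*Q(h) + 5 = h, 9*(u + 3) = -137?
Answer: -57400/27 ≈ -2125.9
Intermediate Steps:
u = -164/9 (u = -3 + (1/9)*(-137) = -3 - 137/9 = -164/9 ≈ -18.222)
Q(h) = -1 + h/5
A(m) = -25/3 (A(m) = (5/3)*(-5) = -25/3)
p(a, N) = -52/5 (p(a, N) = -9 + ((-5 + (-1 + (1/5)*3)) + 4) = -9 + ((-5 + (-1 + 3/5)) + 4) = -9 + ((-5 - 2/5) + 4) = -9 + (-27/5 + 4) = -9 - 7/5 = -52/5)
F(W, s) = -1 - s/6 (F(W, s) = -(6 + s)/6 = -1 - s/6)
(116 + F(p(4, A(4)), -10))*u = (116 + (-1 - 1/6*(-10)))*(-164/9) = (116 + (-1 + 5/3))*(-164/9) = (116 + 2/3)*(-164/9) = (350/3)*(-164/9) = -57400/27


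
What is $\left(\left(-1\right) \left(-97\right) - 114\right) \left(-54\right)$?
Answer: $918$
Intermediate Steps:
$\left(\left(-1\right) \left(-97\right) - 114\right) \left(-54\right) = \left(97 - 114\right) \left(-54\right) = \left(-17\right) \left(-54\right) = 918$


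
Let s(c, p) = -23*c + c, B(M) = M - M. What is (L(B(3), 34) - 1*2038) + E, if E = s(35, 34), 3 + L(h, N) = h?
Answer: -2811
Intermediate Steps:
B(M) = 0
L(h, N) = -3 + h
s(c, p) = -22*c
E = -770 (E = -22*35 = -770)
(L(B(3), 34) - 1*2038) + E = ((-3 + 0) - 1*2038) - 770 = (-3 - 2038) - 770 = -2041 - 770 = -2811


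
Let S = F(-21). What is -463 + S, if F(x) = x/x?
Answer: -462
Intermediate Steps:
F(x) = 1
S = 1
-463 + S = -463 + 1 = -462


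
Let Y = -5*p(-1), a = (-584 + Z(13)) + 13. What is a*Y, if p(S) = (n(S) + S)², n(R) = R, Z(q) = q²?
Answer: 8040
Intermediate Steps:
p(S) = 4*S² (p(S) = (S + S)² = (2*S)² = 4*S²)
a = -402 (a = (-584 + 13²) + 13 = (-584 + 169) + 13 = -415 + 13 = -402)
Y = -20 (Y = -20*(-1)² = -20 ≈ -20.000)
a*Y = -402*(-20) = 8040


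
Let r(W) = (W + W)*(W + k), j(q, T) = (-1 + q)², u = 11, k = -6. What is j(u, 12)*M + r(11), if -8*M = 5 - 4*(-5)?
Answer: -405/2 ≈ -202.50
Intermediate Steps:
M = -25/8 (M = -(5 - 4*(-5))/8 = -(5 + 20)/8 = -⅛*25 = -25/8 ≈ -3.1250)
r(W) = 2*W*(-6 + W) (r(W) = (W + W)*(W - 6) = (2*W)*(-6 + W) = 2*W*(-6 + W))
j(u, 12)*M + r(11) = (-1 + 11)²*(-25/8) + 2*11*(-6 + 11) = 10²*(-25/8) + 2*11*5 = 100*(-25/8) + 110 = -625/2 + 110 = -405/2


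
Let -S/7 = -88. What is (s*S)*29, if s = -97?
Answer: -1732808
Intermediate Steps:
S = 616 (S = -7*(-88) = 616)
(s*S)*29 = -97*616*29 = -59752*29 = -1732808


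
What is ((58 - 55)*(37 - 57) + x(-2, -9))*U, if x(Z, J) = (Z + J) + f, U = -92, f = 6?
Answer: 5980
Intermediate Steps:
x(Z, J) = 6 + J + Z (x(Z, J) = (Z + J) + 6 = (J + Z) + 6 = 6 + J + Z)
((58 - 55)*(37 - 57) + x(-2, -9))*U = ((58 - 55)*(37 - 57) + (6 - 9 - 2))*(-92) = (3*(-20) - 5)*(-92) = (-60 - 5)*(-92) = -65*(-92) = 5980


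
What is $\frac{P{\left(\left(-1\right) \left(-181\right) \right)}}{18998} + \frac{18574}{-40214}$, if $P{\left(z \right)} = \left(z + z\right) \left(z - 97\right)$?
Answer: $\frac{31069945}{27285199} \approx 1.1387$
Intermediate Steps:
$P{\left(z \right)} = 2 z \left(-97 + z\right)$
$\frac{P{\left(\left(-1\right) \left(-181\right) \right)}}{18998} + \frac{18574}{-40214} = \frac{2 \left(\left(-1\right) \left(-181\right)\right) \left(-97 - -181\right)}{18998} + \frac{18574}{-40214} = 2 \cdot 181 \left(-97 + 181\right) \frac{1}{18998} + 18574 \left(- \frac{1}{40214}\right) = 2 \cdot 181 \cdot 84 \cdot \frac{1}{18998} - \frac{9287}{20107} = 30408 \cdot \frac{1}{18998} - \frac{9287}{20107} = \frac{2172}{1357} - \frac{9287}{20107} = \frac{31069945}{27285199}$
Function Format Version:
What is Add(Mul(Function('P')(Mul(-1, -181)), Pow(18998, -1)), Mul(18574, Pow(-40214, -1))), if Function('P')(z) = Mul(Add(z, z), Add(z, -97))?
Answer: Rational(31069945, 27285199) ≈ 1.1387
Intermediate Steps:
Function('P')(z) = Mul(2, z, Add(-97, z)) (Function('P')(z) = Mul(Mul(2, z), Add(-97, z)) = Mul(2, z, Add(-97, z)))
Add(Mul(Function('P')(Mul(-1, -181)), Pow(18998, -1)), Mul(18574, Pow(-40214, -1))) = Add(Mul(Mul(2, Mul(-1, -181), Add(-97, Mul(-1, -181))), Pow(18998, -1)), Mul(18574, Pow(-40214, -1))) = Add(Mul(Mul(2, 181, Add(-97, 181)), Rational(1, 18998)), Mul(18574, Rational(-1, 40214))) = Add(Mul(Mul(2, 181, 84), Rational(1, 18998)), Rational(-9287, 20107)) = Add(Mul(30408, Rational(1, 18998)), Rational(-9287, 20107)) = Add(Rational(2172, 1357), Rational(-9287, 20107)) = Rational(31069945, 27285199)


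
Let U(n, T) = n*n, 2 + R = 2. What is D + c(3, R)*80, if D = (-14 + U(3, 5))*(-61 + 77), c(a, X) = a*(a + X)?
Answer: 640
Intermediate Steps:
R = 0 (R = -2 + 2 = 0)
U(n, T) = n²
c(a, X) = a*(X + a)
D = -80 (D = (-14 + 3²)*(-61 + 77) = (-14 + 9)*16 = -5*16 = -80)
D + c(3, R)*80 = -80 + (3*(0 + 3))*80 = -80 + (3*3)*80 = -80 + 9*80 = -80 + 720 = 640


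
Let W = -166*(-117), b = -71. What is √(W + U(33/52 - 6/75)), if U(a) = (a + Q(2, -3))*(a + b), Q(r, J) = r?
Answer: 3*√3613227349/1300 ≈ 138.72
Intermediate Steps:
U(a) = (-71 + a)*(2 + a) (U(a) = (a + 2)*(a - 71) = (2 + a)*(-71 + a) = (-71 + a)*(2 + a))
W = 19422
√(W + U(33/52 - 6/75)) = √(19422 + (-142 + (33/52 - 6/75)² - 69*(33/52 - 6/75))) = √(19422 + (-142 + (33*(1/52) - 6*1/75)² - 69*(33*(1/52) - 6*1/75))) = √(19422 + (-142 + (33/52 - 2/25)² - 69*(33/52 - 2/25))) = √(19422 + (-142 + (721/1300)² - 69*721/1300)) = √(19422 + (-142 + 519841/1690000 - 49749/1300)) = √(19422 - 304133859/1690000) = √(32519046141/1690000) = 3*√3613227349/1300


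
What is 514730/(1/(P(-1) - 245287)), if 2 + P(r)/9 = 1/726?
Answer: -15278166188555/121 ≈ -1.2627e+11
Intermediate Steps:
P(r) = -4353/242 (P(r) = -18 + 9/726 = -18 + 9*(1/726) = -18 + 3/242 = -4353/242)
514730/(1/(P(-1) - 245287)) = 514730/(1/(-4353/242 - 245287)) = 514730/(1/(-59363807/242)) = 514730/(-242/59363807) = 514730*(-59363807/242) = -15278166188555/121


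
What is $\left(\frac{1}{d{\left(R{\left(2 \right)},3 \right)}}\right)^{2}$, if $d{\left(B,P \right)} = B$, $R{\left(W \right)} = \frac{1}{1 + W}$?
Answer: $9$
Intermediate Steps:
$\left(\frac{1}{d{\left(R{\left(2 \right)},3 \right)}}\right)^{2} = \left(\frac{1}{\frac{1}{1 + 2}}\right)^{2} = \left(\frac{1}{\frac{1}{3}}\right)^{2} = 3^{2} = 9$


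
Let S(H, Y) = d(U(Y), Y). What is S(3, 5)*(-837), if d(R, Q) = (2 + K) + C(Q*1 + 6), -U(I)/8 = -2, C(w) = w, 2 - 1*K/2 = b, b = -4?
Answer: -20925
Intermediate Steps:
K = 12 (K = 4 - 2*(-4) = 4 + 8 = 12)
U(I) = 16 (U(I) = -8*(-2) = 16)
d(R, Q) = 20 + Q (d(R, Q) = (2 + 12) + (Q*1 + 6) = 14 + (Q + 6) = 14 + (6 + Q) = 20 + Q)
S(H, Y) = 20 + Y
S(3, 5)*(-837) = (20 + 5)*(-837) = 25*(-837) = -20925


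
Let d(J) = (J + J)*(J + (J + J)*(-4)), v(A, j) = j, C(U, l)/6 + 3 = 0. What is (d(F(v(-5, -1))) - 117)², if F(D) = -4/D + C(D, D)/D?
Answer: 47513449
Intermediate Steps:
C(U, l) = -18 (C(U, l) = -18 + 6*0 = -18 + 0 = -18)
F(D) = -22/D (F(D) = -4/D - 18/D = -22/D)
d(J) = -14*J² (d(J) = (2*J)*(J + (2*J)*(-4)) = (2*J)*(J - 8*J) = (2*J)*(-7*J) = -14*J²)
(d(F(v(-5, -1))) - 117)² = (-14*(-22/(-1))² - 117)² = (-14*(-22*(-1))² - 117)² = (-14*22² - 117)² = (-14*484 - 117)² = (-6776 - 117)² = (-6893)² = 47513449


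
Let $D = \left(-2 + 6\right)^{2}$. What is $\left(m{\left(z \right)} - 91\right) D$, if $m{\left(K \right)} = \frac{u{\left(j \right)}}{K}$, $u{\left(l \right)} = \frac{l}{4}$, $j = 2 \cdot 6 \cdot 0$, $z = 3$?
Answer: $-1456$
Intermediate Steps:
$j = 0$ ($j = 12 \cdot 0 = 0$)
$u{\left(l \right)} = \frac{l}{4}$ ($u{\left(l \right)} = l \frac{1}{4} = \frac{l}{4}$)
$m{\left(K \right)} = 0$ ($m{\left(K \right)} = \frac{\frac{1}{4} \cdot 0}{K} = \frac{0}{K} = 0$)
$D = 16$ ($D = 4^{2} = 16$)
$\left(m{\left(z \right)} - 91\right) D = \left(0 - 91\right) 16 = \left(-91\right) 16 = -1456$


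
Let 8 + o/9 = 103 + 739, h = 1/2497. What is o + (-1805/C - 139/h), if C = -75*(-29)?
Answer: -147716356/435 ≈ -3.3958e+5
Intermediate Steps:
h = 1/2497 ≈ 0.00040048
C = 2175
o = 7506 (o = -72 + 9*(103 + 739) = -72 + 9*842 = -72 + 7578 = 7506)
o + (-1805/C - 139/h) = 7506 + (-1805/2175 - 139/1/2497) = 7506 + (-1805*1/2175 - 139*2497) = 7506 + (-361/435 - 347083) = 7506 - 150981466/435 = -147716356/435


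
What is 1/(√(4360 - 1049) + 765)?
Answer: 765/581914 - √3311/581914 ≈ 0.0012157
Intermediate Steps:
1/(√(4360 - 1049) + 765) = 1/(√3311 + 765) = 1/(765 + √3311)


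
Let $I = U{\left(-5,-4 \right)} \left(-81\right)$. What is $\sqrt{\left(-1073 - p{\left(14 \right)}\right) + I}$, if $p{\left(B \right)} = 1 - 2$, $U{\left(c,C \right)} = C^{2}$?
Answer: $8 i \sqrt{37} \approx 48.662 i$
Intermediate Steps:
$p{\left(B \right)} = -1$
$I = -1296$ ($I = \left(-4\right)^{2} \left(-81\right) = 16 \left(-81\right) = -1296$)
$\sqrt{\left(-1073 - p{\left(14 \right)}\right) + I} = \sqrt{\left(-1073 - -1\right) - 1296} = \sqrt{\left(-1073 + 1\right) - 1296} = \sqrt{-1072 - 1296} = \sqrt{-2368} = 8 i \sqrt{37}$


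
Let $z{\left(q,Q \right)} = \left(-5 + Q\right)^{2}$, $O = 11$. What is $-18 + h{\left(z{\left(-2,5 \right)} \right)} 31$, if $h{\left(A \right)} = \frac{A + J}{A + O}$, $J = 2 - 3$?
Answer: $- \frac{229}{11} \approx -20.818$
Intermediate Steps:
$J = -1$ ($J = 2 - 3 = -1$)
$h{\left(A \right)} = \frac{-1 + A}{11 + A}$ ($h{\left(A \right)} = \frac{A - 1}{A + 11} = \frac{-1 + A}{11 + A}$)
$-18 + h{\left(z{\left(-2,5 \right)} \right)} 31 = -18 + \frac{-1 + \left(-5 + 5\right)^{2}}{11 + \left(-5 + 5\right)^{2}} \cdot 31 = -18 + \frac{-1 + 0^{2}}{11 + 0^{2}} \cdot 31 = -18 + \frac{-1 + 0}{11 + 0} \cdot 31 = -18 + \frac{1}{11} \left(-1\right) 31 = -18 - \frac{31}{11} = - \frac{229}{11}$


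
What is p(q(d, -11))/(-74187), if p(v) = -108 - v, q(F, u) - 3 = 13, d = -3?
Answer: 124/74187 ≈ 0.0016715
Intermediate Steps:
q(F, u) = 16 (q(F, u) = 3 + 13 = 16)
p(q(d, -11))/(-74187) = (-108 - 1*16)/(-74187) = (-108 - 16)*(-1/74187) = -124*(-1/74187) = 124/74187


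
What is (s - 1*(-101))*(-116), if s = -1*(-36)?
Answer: -15892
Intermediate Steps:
s = 36
(s - 1*(-101))*(-116) = (36 - 1*(-101))*(-116) = (36 + 101)*(-116) = 137*(-116) = -15892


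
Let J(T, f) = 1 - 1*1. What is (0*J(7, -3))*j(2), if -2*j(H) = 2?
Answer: 0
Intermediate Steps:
j(H) = -1 (j(H) = -1/2*2 = -1)
J(T, f) = 0 (J(T, f) = 1 - 1 = 0)
(0*J(7, -3))*j(2) = (0*0)*(-1) = 0*(-1) = 0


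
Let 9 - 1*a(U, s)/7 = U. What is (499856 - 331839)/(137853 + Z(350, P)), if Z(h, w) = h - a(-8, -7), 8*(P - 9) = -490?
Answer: 4541/3732 ≈ 1.2168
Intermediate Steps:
P = -209/4 (P = 9 + (⅛)*(-490) = 9 - 245/4 = -209/4 ≈ -52.250)
a(U, s) = 63 - 7*U
Z(h, w) = -119 + h (Z(h, w) = h - (63 - 7*(-8)) = h - (63 + 56) = h - 1*119 = h - 119 = -119 + h)
(499856 - 331839)/(137853 + Z(350, P)) = (499856 - 331839)/(137853 + (-119 + 350)) = 168017/(137853 + 231) = 168017/138084 = 168017*(1/138084) = 4541/3732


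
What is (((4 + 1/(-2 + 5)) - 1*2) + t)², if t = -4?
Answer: 25/9 ≈ 2.7778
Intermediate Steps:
(((4 + 1/(-2 + 5)) - 1*2) + t)² = (((4 + 1/(-2 + 5)) - 1*2) - 4)² = (((4 + 1/3) - 2) - 4)² = (((4 + ⅓) - 2) - 4)² = ((13/3 - 2) - 4)² = (7/3 - 4)² = (-5/3)² = 25/9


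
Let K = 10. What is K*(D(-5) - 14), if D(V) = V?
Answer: -190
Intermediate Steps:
K*(D(-5) - 14) = 10*(-5 - 14) = 10*(-19) = -190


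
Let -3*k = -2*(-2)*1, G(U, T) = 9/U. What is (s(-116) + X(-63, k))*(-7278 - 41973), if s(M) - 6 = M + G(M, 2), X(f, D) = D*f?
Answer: 148984275/116 ≈ 1.2843e+6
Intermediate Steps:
k = -4/3 (k = -(-2*(-2))/3 = -4/3 ≈ -1.3333)
s(M) = 6 + M + 9/M (s(M) = 6 + (M + 9/M) = 6 + M + 9/M)
(s(-116) + X(-63, k))*(-7278 - 41973) = ((6 - 116 + 9/(-116)) - 4/3*(-63))*(-7278 - 41973) = ((6 - 116 + 9*(-1/116)) + 84)*(-49251) = ((6 - 116 - 9/116) + 84)*(-49251) = (-12769/116 + 84)*(-49251) = -3025/116*(-49251) = 148984275/116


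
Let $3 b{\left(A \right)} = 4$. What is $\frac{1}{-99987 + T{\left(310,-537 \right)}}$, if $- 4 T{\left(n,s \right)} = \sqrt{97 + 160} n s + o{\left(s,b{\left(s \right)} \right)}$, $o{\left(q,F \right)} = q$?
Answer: $\frac{177516}{773613544931} + \frac{221960 \sqrt{257}}{2320840634793} \approx 1.7627 \cdot 10^{-6}$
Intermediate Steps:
$b{\left(A \right)} = \frac{4}{3}$ ($b{\left(A \right)} = \frac{1}{3} \cdot 4 = \frac{4}{3}$)
$T{\left(n,s \right)} = - \frac{s}{4} - \frac{n s \sqrt{257}}{4}$ ($T{\left(n,s \right)} = - \frac{\sqrt{97 + 160} n s + s}{4} = - \frac{\sqrt{257} n s + s}{4} = - \frac{n \sqrt{257} s + s}{4} = - \frac{n s \sqrt{257} + s}{4} = - \frac{s + n s \sqrt{257}}{4} = - \frac{s}{4} - \frac{n s \sqrt{257}}{4}$)
$\frac{1}{-99987 + T{\left(310,-537 \right)}} = \frac{1}{-99987 + \frac{1}{4} \left(-537\right) \left(-1 - 310 \sqrt{257}\right)} = \frac{1}{-99987 + \left(\frac{537}{4} + \frac{83235 \sqrt{257}}{2}\right)} = \frac{1}{- \frac{399411}{4} + \frac{83235 \sqrt{257}}{2}}$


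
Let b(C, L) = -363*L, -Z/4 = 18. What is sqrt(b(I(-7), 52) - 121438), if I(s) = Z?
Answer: I*sqrt(140314) ≈ 374.58*I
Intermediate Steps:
Z = -72 (Z = -4*18 = -72)
I(s) = -72
sqrt(b(I(-7), 52) - 121438) = sqrt(-363*52 - 121438) = sqrt(-18876 - 121438) = sqrt(-140314) = I*sqrt(140314)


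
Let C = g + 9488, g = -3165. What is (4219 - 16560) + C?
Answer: -6018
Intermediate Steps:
C = 6323 (C = -3165 + 9488 = 6323)
(4219 - 16560) + C = (4219 - 16560) + 6323 = -12341 + 6323 = -6018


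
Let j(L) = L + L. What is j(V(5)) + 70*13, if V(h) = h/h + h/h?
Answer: 914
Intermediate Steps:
V(h) = 2 (V(h) = 1 + 1 = 2)
j(L) = 2*L
j(V(5)) + 70*13 = 2*2 + 70*13 = 4 + 910 = 914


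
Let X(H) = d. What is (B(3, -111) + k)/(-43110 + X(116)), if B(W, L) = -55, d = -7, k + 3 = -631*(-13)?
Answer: -8145/43117 ≈ -0.18890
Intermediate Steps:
k = 8200 (k = -3 - 631*(-13) = -3 + 8203 = 8200)
X(H) = -7
(B(3, -111) + k)/(-43110 + X(116)) = (-55 + 8200)/(-43110 - 7) = 8145/(-43117) = 8145*(-1/43117) = -8145/43117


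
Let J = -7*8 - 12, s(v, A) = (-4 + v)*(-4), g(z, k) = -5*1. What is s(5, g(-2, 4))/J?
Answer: 1/17 ≈ 0.058824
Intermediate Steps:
g(z, k) = -5
s(v, A) = 16 - 4*v
J = -68 (J = -56 - 12 = -68)
s(5, g(-2, 4))/J = (16 - 4*5)/(-68) = (16 - 20)*(-1/68) = -4*(-1/68) = 1/17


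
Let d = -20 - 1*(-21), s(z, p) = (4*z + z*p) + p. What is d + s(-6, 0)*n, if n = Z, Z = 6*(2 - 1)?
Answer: -143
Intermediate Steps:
Z = 6 (Z = 6*1 = 6)
s(z, p) = p + 4*z + p*z (s(z, p) = (4*z + p*z) + p = p + 4*z + p*z)
n = 6
d = 1 (d = -20 + 21 = 1)
d + s(-6, 0)*n = 1 + (0 + 4*(-6) + 0*(-6))*6 = 1 + (0 - 24 + 0)*6 = 1 - 24*6 = 1 - 144 = -143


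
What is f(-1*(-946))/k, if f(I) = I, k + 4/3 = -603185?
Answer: -2838/1809559 ≈ -0.0015683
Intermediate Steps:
k = -1809559/3 (k = -4/3 - 603185 = -1809559/3 ≈ -6.0319e+5)
f(-1*(-946))/k = (-1*(-946))/(-1809559/3) = 946*(-3/1809559) = -2838/1809559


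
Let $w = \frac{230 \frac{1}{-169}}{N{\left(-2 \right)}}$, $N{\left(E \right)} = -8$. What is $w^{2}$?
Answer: $\frac{13225}{456976} \approx 0.02894$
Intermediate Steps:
$w = \frac{115}{676}$ ($w = \frac{230 \frac{1}{-169}}{-8} = 230 \left(- \frac{1}{169}\right) \left(- \frac{1}{8}\right) = \left(- \frac{230}{169}\right) \left(- \frac{1}{8}\right) = \frac{115}{676} \approx 0.17012$)
$w^{2} = \left(\frac{115}{676}\right)^{2} = \frac{13225}{456976}$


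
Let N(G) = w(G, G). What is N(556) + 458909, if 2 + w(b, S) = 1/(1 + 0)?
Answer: 458908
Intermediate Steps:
w(b, S) = -1 (w(b, S) = -2 + 1/(1 + 0) = -2 + 1/1 = -2 + 1 = -1)
N(G) = -1
N(556) + 458909 = -1 + 458909 = 458908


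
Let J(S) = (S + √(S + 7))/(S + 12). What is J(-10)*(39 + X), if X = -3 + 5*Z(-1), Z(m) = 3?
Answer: -255 + 51*I*√3/2 ≈ -255.0 + 44.167*I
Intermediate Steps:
X = 12 (X = -3 + 5*3 = -3 + 15 = 12)
J(S) = (S + √(7 + S))/(12 + S)
J(-10)*(39 + X) = ((-10 + √(7 - 10))/(12 - 10))*(39 + 12) = ((-10 + √(-3))/2)*51 = ((-10 + I*√3)/2)*51 = (-5 + I*√3/2)*51 = -255 + 51*I*√3/2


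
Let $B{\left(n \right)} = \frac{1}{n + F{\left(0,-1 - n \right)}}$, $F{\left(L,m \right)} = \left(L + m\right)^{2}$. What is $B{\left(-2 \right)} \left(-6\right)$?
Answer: $6$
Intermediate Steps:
$B{\left(n \right)} = \frac{1}{n + \left(-1 - n\right)^{2}}$ ($B{\left(n \right)} = \frac{1}{n + \left(0 - \left(1 + n\right)\right)^{2}} = \frac{1}{n + \left(-1 - n\right)^{2}}$)
$B{\left(-2 \right)} \left(-6\right) = \frac{1}{-2 + \left(1 - 2\right)^{2}} \left(-6\right) = \frac{1}{-2 + \left(-1\right)^{2}} \left(-6\right) = \frac{1}{-2 + 1} \left(-6\right) = \frac{1}{-1} \left(-6\right) = \left(-1\right) \left(-6\right) = 6$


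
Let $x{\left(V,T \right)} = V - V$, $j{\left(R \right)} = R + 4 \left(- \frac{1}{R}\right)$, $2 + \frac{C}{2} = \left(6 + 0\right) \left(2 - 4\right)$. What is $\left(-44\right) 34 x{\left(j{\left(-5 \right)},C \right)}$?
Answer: $0$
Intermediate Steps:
$C = -28$ ($C = -4 + 2 \left(6 + 0\right) \left(2 - 4\right) = -4 + 2 \cdot 6 \left(-2\right) = -4 + 2 \left(-12\right) = -4 - 24 = -28$)
$j{\left(R \right)} = R - \frac{4}{R}$
$x{\left(V,T \right)} = 0$
$\left(-44\right) 34 x{\left(j{\left(-5 \right)},C \right)} = \left(-44\right) 34 \cdot 0 = \left(-1496\right) 0 = 0$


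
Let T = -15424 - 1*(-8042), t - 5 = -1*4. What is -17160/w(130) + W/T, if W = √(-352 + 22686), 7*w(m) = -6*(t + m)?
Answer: 20020/131 - √22334/7382 ≈ 152.80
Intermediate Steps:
t = 1 (t = 5 - 1*4 = 5 - 4 = 1)
w(m) = -6/7 - 6*m/7 (w(m) = (-6*(1 + m))/7 = (-6 - 6*m)/7 = -6/7 - 6*m/7)
T = -7382 (T = -15424 + 8042 = -7382)
W = √22334 ≈ 149.45
-17160/w(130) + W/T = -17160/(-6/7 - 6/7*130) + √22334/(-7382) = -17160/(-6/7 - 780/7) + √22334*(-1/7382) = -17160/(-786/7) - √22334/7382 = -17160*(-7/786) - √22334/7382 = 20020/131 - √22334/7382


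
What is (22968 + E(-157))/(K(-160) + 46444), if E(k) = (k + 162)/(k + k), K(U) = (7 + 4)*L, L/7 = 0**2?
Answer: 7211947/14583416 ≈ 0.49453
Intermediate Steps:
L = 0 (L = 7*0**2 = 7*0 = 0)
K(U) = 0 (K(U) = (7 + 4)*0 = 11*0 = 0)
E(k) = (162 + k)/(2*k) (E(k) = (162 + k)/((2*k)) = (162 + k)*(1/(2*k)) = (162 + k)/(2*k))
(22968 + E(-157))/(K(-160) + 46444) = (22968 + (1/2)*(162 - 157)/(-157))/(0 + 46444) = (22968 + (1/2)*(-1/157)*5)/46444 = (22968 - 5/314)*(1/46444) = (7211947/314)*(1/46444) = 7211947/14583416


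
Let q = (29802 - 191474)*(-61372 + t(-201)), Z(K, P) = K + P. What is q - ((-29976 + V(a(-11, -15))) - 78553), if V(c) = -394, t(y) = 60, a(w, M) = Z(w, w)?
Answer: 9912542587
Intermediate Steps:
a(w, M) = 2*w (a(w, M) = w + w = 2*w)
q = 9912433664 (q = (29802 - 191474)*(-61372 + 60) = -161672*(-61312) = 9912433664)
q - ((-29976 + V(a(-11, -15))) - 78553) = 9912433664 - ((-29976 - 394) - 78553) = 9912433664 - (-30370 - 78553) = 9912433664 - 1*(-108923) = 9912433664 + 108923 = 9912542587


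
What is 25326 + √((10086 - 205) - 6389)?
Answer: 25326 + 6*√97 ≈ 25385.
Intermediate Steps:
25326 + √((10086 - 205) - 6389) = 25326 + √(9881 - 6389) = 25326 + √3492 = 25326 + 6*√97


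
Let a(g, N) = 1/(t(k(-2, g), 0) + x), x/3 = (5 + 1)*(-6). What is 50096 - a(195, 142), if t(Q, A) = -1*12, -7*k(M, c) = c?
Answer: 6011521/120 ≈ 50096.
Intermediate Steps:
k(M, c) = -c/7
t(Q, A) = -12
x = -108 (x = 3*((5 + 1)*(-6)) = 3*(6*(-6)) = 3*(-36) = -108)
a(g, N) = -1/120 (a(g, N) = 1/(-12 - 108) = 1/(-120) = -1/120)
50096 - a(195, 142) = 50096 - 1*(-1/120) = 50096 + 1/120 = 6011521/120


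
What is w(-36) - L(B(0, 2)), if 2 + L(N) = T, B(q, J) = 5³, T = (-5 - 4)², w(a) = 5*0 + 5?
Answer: -74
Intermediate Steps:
w(a) = 5 (w(a) = 0 + 5 = 5)
T = 81 (T = (-9)² = 81)
B(q, J) = 125
L(N) = 79 (L(N) = -2 + 81 = 79)
w(-36) - L(B(0, 2)) = 5 - 1*79 = 5 - 79 = -74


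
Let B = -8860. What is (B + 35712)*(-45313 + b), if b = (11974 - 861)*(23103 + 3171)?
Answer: 7839109750948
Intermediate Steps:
b = 291982962 (b = 11113*26274 = 291982962)
(B + 35712)*(-45313 + b) = (-8860 + 35712)*(-45313 + 291982962) = 26852*291937649 = 7839109750948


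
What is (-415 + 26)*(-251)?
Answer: 97639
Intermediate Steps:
(-415 + 26)*(-251) = -389*(-251) = 97639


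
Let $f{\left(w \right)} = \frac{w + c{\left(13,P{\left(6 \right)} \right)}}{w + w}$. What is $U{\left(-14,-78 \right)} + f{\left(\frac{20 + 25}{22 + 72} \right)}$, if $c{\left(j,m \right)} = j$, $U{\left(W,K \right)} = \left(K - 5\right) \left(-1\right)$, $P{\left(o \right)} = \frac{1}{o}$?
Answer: $\frac{8737}{90} \approx 97.078$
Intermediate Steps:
$U{\left(W,K \right)} = 5 - K$ ($U{\left(W,K \right)} = \left(-5 + K\right) \left(-1\right) = 5 - K$)
$f{\left(w \right)} = \frac{13 + w}{2 w}$ ($f{\left(w \right)} = \frac{w + 13}{w + w} = \frac{13 + w}{2 w}$)
$U{\left(-14,-78 \right)} + f{\left(\frac{20 + 25}{22 + 72} \right)} = \left(5 - -78\right) + \frac{13 + \frac{20 + 25}{22 + 72}}{2 \frac{20 + 25}{22 + 72}} = \left(5 + 78\right) + \frac{13 + \frac{45}{94}}{2 \cdot \frac{45}{94}} = 83 + \frac{13 + 45 \cdot \frac{1}{94}}{2 \cdot 45 \cdot \frac{1}{94}} = 83 + \frac{13 + \frac{45}{94}}{2 \cdot \frac{45}{94}} = 83 + \frac{1}{2} \cdot \frac{94}{45} \cdot \frac{1267}{94} = 83 + \frac{1267}{90} = \frac{8737}{90}$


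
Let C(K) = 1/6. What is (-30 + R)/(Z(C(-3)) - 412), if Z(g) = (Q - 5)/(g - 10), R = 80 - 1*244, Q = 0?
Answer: 5723/12139 ≈ 0.47146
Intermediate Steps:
C(K) = ⅙
R = -164 (R = 80 - 244 = -164)
Z(g) = -5/(-10 + g) (Z(g) = (0 - 5)/(g - 10) = -5/(-10 + g))
(-30 + R)/(Z(C(-3)) - 412) = (-30 - 164)/(-5/(-10 + ⅙) - 412) = -194/(-5/(-59/6) - 412) = -194/(-5*(-6/59) - 412) = -194/(30/59 - 412) = -194/(-24278/59) = -194*(-59/24278) = 5723/12139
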